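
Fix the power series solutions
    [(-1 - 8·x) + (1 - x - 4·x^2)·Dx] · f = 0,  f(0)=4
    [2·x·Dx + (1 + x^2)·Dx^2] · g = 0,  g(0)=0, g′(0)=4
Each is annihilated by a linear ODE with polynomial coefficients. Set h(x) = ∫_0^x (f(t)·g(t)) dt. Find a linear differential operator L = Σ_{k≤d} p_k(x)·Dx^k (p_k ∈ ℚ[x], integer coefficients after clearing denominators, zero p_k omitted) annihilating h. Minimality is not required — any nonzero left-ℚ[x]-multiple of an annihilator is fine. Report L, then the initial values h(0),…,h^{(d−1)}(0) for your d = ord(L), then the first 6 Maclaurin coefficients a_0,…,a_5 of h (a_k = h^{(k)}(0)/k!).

f: a_k = 4, 4, 20, 36, 116, 260, …
g: a_k = 0, 4, 0, -4/3, 0, 4/5, …
h₀=f·g: eliminate ⇒ L₀, order ≤ 1·2.
h=∫h₀ ⇒ L = L₀·Dx.
L = (8 + 2·x + 24·x^2)·Dx + (2 + 14·x + 4·x^2 + 24·x^3)·Dx^2 + (-1 + x + 3·x^2 + x^3 + 4·x^4)·Dx^3  (order 3).
h: a_k = 0, 0, 8, 16/3, 56/3, 416/15, …
ICs: h(0) = 0, h′(0) = 0, h′′(0) = 16.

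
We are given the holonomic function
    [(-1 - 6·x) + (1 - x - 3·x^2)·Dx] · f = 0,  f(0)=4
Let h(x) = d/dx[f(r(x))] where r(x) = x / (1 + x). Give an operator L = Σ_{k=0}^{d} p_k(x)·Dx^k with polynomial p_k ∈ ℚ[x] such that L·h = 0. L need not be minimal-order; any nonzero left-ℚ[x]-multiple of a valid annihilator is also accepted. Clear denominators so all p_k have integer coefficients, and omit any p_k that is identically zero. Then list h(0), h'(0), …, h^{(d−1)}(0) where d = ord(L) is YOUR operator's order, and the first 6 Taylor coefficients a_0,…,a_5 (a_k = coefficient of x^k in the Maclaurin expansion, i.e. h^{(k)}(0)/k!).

f: a_k = 4, 4, 16, 28, 76, 160, …
Change of var in L_f (x↦r) gives L₀.
Differentiate: ansatz ord ≤ ord L₀ ⇒ L.
L = (6 + 18·x + 72·x^2 + 42·x^3) + (-1 - 9·x - 12·x^2 + 17·x^3 + 21·x^4)·Dx  (order 1).
h: a_k = 4, 24, 0, 144, -180, 864, …
ICs: h(0) = 4.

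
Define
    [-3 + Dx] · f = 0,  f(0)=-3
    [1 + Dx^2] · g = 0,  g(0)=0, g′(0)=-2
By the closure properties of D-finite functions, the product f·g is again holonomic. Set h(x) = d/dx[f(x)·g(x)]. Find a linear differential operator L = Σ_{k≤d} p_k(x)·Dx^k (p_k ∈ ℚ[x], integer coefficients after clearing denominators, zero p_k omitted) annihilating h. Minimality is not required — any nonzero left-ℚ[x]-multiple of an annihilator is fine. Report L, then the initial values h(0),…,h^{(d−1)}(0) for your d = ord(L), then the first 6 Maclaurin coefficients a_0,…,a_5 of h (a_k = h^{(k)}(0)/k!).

L = 10 - 6·Dx + Dx^2  (order 2).
h: a_k = 6, 36, 78, 96, 79, 234/5, …
ICs: h(0) = 6, h′(0) = 36.

f: a_k = -3, -9, -27/2, -27/2, -81/8, -243/40, …
g: a_k = 0, -2, 0, 1/3, 0, -1/60, …
Product ⇒ symmetric product L₀, ord ≤ 2.
Differentiate: ansatz ord ≤ ord L₀ ⇒ L.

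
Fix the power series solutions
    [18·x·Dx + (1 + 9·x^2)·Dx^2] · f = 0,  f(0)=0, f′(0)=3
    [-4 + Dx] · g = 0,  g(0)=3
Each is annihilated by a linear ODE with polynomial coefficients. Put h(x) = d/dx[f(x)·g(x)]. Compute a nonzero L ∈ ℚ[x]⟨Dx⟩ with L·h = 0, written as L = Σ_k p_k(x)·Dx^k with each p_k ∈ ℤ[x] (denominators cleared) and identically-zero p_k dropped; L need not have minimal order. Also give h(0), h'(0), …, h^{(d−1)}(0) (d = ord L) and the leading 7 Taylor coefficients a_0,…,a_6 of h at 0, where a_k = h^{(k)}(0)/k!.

L = (-4 - 288·x + 1548·x^2 - 2592·x^3 + 2592·x^4) + (-7 + 108·x - 531·x^2 + 972·x^3 - 1296·x^4)·Dx + (2 - 9·x + 36·x^2 - 81·x^3 + 162·x^4)·Dx^2  (order 2).
h: a_k = 9, 72, 135, -48, 129, 2232, -269/5, …
ICs: h(0) = 9, h′(0) = 72.

f: a_k = 0, 3, 0, -9, 0, 243/5, 0, …
g: a_k = 3, 12, 24, 32, 32, 128/5, 256/15, …
Sym-product of L_f,L_g gives L₀ (≤ ord 2).
h=h₀': d/dx-closure on L₀ ⇒ L.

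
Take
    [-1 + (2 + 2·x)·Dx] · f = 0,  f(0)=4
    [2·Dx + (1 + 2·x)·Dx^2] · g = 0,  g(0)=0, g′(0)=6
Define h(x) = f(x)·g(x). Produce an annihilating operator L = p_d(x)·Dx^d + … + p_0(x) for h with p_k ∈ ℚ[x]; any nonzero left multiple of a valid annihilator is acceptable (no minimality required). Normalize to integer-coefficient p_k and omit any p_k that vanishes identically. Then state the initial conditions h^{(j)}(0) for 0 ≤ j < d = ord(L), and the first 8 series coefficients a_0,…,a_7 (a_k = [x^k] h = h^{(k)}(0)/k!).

f: a_k = 4, 2, -1/2, 1/4, -5/32, 7/64, -21/256, 33/512, …
g: a_k = 0, 6, -6, 8, -12, 96/5, -32, 384/7, …
h₀=f·g: eliminate ⇒ L₀, order ≤ 1·2.
L = (-1 + 2·x) + (4 + 4·x)·Dx + (4 + 16·x + 20·x^2 + 8·x^3)·Dx^2  (order 2).
h: a_k = 0, 24, -12, 17, -55/2, 3709/80, -12801/160, 629127/4480, …
ICs: h(0) = 0, h′(0) = 24.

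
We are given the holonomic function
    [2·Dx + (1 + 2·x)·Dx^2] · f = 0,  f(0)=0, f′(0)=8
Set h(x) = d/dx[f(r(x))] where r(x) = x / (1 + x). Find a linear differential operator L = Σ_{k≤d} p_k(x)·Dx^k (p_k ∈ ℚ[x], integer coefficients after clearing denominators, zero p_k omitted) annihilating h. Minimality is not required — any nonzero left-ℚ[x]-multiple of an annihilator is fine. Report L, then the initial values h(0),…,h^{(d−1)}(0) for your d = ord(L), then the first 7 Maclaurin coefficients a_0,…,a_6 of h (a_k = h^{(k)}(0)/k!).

L = (4 + 6·x) + (1 + 4·x + 3·x^2)·Dx  (order 1).
h: a_k = 8, -32, 104, -320, 968, -2912, 8744, …
ICs: h(0) = 8.

f: a_k = 0, 8, -8, 32/3, -16, 128/5, -128/3, …
Change of var in L_f (x↦r) gives L₀.
Derive L from L₀ (diff closure).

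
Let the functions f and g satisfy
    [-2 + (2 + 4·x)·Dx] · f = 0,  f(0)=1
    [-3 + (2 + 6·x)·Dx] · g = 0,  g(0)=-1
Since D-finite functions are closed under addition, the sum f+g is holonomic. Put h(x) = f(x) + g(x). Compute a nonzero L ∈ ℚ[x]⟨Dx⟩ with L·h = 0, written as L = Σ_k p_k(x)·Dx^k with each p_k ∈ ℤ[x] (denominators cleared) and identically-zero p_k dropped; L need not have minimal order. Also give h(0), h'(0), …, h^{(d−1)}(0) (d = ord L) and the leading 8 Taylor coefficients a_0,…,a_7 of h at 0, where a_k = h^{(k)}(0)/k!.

L = -3 + (5 + 12·x)·Dx + (2 + 10·x + 12·x^2)·Dx^2  (order 2).
h: a_k = 0, -1/2, 5/8, -19/16, 325/128, -1477/256, 13965/1024, -67947/2048, …
ICs: h(0) = 0, h′(0) = -1/2.

f: a_k = 1, 1, -1/2, 1/2, -5/8, 7/8, -21/16, 33/16, …
g: a_k = -1, -3/2, 9/8, -27/16, 405/128, -1701/256, 15309/1024, -72171/2048, …
Sum ⇒ L₀ = lclm(L_f,L_g) in ℚ(x)⟨Dx⟩.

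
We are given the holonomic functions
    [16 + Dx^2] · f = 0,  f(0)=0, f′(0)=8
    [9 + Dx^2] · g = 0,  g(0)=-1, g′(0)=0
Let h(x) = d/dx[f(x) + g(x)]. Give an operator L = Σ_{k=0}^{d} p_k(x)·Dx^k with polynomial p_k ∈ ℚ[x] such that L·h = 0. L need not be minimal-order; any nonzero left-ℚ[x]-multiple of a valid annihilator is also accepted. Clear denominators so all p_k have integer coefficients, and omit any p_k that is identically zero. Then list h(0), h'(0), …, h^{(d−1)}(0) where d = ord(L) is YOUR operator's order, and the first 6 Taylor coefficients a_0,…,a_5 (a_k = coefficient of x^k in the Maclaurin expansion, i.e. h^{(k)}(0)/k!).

f: a_k = 0, 8, 0, -64/3, 0, 256/15, …
g: a_k = -1, 0, 9/2, 0, -27/8, 0, …
Weyl lclm of L_f,L_g ⇒ L₀ (ord ≤ 4).
h₀' ⇒ L via d/dx closure of L₀.
L = 144 + 25·Dx^2 + Dx^4  (order 4).
h: a_k = 8, 9, -64, -27/2, 256/3, 243/40, …
ICs: h(0) = 8, h′(0) = 9, h′′(0) = -128, h′′′(0) = -81.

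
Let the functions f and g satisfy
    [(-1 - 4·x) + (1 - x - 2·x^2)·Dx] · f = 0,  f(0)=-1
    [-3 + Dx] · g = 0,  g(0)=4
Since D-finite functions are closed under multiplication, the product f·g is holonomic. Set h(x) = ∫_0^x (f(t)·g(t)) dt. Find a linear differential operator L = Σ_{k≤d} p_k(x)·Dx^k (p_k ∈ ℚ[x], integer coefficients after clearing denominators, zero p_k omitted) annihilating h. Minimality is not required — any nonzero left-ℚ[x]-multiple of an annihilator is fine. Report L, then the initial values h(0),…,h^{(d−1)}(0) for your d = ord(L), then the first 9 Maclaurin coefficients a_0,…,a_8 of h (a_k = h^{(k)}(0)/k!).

f: a_k = -1, -1, -3, -5, -11, -21, -43, -85, -171, …
g: a_k = 4, 12, 18, 18, 27/2, 81/10, 81/20, 243/140, 729/1120, …
L₀ := L_f ⊗_s L_g (sym. prod.), ord ≤ 1.
h=∫₀ˣh₀: take L = L₀·Dx.
L = (4 + x - 6·x^2)·Dx + (-1 + x + 2·x^2)·Dx^2  (order 2).
h: a_k = 0, -4, -8, -14, -23, -379/10, -318/5, -15293/140, -107071/560, …
ICs: h(0) = 0, h′(0) = -4.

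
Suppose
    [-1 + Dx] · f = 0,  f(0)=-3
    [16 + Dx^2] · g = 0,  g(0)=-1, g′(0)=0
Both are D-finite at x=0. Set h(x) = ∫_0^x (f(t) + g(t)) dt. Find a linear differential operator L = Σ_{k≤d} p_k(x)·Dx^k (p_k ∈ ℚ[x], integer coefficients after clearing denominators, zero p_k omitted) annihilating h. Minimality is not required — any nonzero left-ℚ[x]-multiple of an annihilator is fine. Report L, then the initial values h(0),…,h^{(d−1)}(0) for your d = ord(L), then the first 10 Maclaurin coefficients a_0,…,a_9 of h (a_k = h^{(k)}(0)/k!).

f: a_k = -3, -3, -3/2, -1/2, -1/8, -1/40, -1/240, -1/1680, -1/13440, -1/120960, …
g: a_k = -1, 0, 8, 0, -32/3, 0, 256/45, 0, -512/315, 0, …
Weyl lclm of L_f,L_g ⇒ L₀ (ord ≤ 3).
∫: right-multiply L₀ by Dx.
L = -16·Dx + 16·Dx^2 - Dx^3 + Dx^4  (order 4).
h: a_k = 0, -4, -3/2, 13/6, -1/8, -259/120, -1/240, 4093/5040, -1/13440, -65539/362880, …
ICs: h(0) = 0, h′(0) = -4, h′′(0) = -3, h′′′(0) = 13.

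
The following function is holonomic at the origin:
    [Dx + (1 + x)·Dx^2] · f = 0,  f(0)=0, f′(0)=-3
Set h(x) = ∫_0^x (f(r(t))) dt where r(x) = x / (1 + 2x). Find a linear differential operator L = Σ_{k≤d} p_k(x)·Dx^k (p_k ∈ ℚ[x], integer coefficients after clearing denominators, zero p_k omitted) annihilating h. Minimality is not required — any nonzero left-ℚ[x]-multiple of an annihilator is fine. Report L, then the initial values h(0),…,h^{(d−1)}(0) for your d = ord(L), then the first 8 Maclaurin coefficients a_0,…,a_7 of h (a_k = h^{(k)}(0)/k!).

f: a_k = 0, -3, 3/2, -1, 3/4, -3/5, 1/2, -3/7, …
Change of var in L_f (x↦r) gives L₀.
h=∫h₀ ⇒ L = L₀·Dx.
L = (5 + 12·x)·Dx^2 + (1 + 5·x + 6·x^2)·Dx^3  (order 3).
h: a_k = 0, 0, -3/2, 5/2, -19/4, 39/4, -211/10, 95/2, …
ICs: h(0) = 0, h′(0) = 0, h′′(0) = -3.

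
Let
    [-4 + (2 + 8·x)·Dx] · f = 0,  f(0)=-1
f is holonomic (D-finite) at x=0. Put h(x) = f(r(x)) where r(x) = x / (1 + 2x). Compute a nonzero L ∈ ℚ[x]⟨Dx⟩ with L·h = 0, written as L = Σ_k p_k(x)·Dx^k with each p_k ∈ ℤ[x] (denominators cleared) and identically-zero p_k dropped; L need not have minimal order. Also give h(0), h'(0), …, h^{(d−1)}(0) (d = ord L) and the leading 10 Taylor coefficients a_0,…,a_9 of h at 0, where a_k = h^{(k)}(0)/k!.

L = -2 + (1 + 8·x + 12·x^2)·Dx  (order 1).
h: a_k = -1, -2, 6, -20, 74, -300, 1308, -6024, 28890, -142796, …
ICs: h(0) = -1.

f: a_k = -1, -2, 2, -4, 10, -28, 84, -264, 858, -2860, …
Substitute x→r, Dx→(1/r')Dx; clear ⇒ L₀.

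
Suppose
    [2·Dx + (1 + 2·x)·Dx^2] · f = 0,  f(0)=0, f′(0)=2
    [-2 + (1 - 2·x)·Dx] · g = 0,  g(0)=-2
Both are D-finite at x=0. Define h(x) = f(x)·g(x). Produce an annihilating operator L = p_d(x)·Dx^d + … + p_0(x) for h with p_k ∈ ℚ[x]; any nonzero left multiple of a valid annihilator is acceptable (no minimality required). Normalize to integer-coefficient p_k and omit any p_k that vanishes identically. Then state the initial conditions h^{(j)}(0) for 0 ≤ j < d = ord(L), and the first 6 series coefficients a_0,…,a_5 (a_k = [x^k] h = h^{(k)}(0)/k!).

f: a_k = 0, 2, -2, 8/3, -4, 32/5, …
g: a_k = -2, -4, -8, -16, -32, -64, …
L₀ := L_f ⊗_s L_g (sym. prod.), ord ≤ 2.
L = 4 + (2 + 12·x)·Dx + (-1 + 4·x^2)·Dx^2  (order 2).
h: a_k = 0, -4, -4, -40/3, -56/3, -752/15, …
ICs: h(0) = 0, h′(0) = -4.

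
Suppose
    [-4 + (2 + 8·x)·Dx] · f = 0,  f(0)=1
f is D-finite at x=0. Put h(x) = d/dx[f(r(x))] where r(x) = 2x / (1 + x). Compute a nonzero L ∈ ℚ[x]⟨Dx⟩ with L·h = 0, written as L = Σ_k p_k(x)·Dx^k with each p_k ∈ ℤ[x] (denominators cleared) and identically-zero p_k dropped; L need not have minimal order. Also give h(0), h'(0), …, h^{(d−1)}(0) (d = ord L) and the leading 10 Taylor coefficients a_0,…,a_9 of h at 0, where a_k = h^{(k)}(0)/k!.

f: a_k = 1, 2, -2, 4, -10, 28, -84, 264, -858, 2860, …
Substitute x→r, Dx→(1/r')Dx; clear ⇒ L₀.
h=h₀': d/dx-closure on L₀ ⇒ L.
L = (-6 - 18·x) + (-1 - 10·x - 9·x^2)·Dx  (order 1).
h: a_k = 4, -24, 156, -1136, 8820, -70920, 582540, -4854240, 40872420, -346870520, …
ICs: h(0) = 4.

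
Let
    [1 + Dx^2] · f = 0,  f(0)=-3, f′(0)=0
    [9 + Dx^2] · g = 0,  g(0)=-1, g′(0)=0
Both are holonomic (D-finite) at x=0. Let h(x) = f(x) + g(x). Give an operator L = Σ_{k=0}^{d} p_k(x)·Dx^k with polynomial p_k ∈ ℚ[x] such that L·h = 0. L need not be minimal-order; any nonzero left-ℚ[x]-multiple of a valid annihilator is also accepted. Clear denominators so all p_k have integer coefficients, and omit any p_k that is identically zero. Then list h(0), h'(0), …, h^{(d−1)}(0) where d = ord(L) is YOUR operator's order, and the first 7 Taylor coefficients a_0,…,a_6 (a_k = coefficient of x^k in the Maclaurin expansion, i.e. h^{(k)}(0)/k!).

f: a_k = -3, 0, 3/2, 0, -1/8, 0, 1/240, …
g: a_k = -1, 0, 9/2, 0, -27/8, 0, 81/80, …
h₀=f+g: left-lcm gives L₀, ord ≤ 4.
L = 9 + 10·Dx^2 + Dx^4  (order 4).
h: a_k = -4, 0, 6, 0, -7/2, 0, 61/60, …
ICs: h(0) = -4, h′(0) = 0, h′′(0) = 12, h′′′(0) = 0.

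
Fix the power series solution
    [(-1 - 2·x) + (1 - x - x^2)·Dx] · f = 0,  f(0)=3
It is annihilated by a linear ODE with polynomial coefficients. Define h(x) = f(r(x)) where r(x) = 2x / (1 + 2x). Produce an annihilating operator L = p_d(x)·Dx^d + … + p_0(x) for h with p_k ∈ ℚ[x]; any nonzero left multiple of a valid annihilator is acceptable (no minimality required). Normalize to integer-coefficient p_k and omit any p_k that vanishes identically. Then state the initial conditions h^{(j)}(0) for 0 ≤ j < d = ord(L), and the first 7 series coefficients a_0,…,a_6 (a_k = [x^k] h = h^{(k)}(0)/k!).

f: a_k = 3, 3, 6, 9, 15, 24, 39, …
Change of var in L_f (x↦r) gives L₀.
L = (2 + 12·x) + (-1 - 4·x + 8·x^3)·Dx  (order 1).
h: a_k = 3, 6, 12, 0, 48, -96, 384, …
ICs: h(0) = 3.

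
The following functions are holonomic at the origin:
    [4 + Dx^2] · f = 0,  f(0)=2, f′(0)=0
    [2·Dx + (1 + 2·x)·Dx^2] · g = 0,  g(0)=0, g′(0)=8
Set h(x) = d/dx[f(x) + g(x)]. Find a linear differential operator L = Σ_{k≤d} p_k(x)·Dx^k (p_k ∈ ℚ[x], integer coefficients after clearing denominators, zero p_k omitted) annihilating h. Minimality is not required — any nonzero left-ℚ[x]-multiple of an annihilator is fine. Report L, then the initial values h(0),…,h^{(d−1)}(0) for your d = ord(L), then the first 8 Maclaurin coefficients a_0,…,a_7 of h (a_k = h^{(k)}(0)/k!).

L = (56 + 32·x + 32·x^2) + (12 + 40·x + 48·x^2 + 32·x^3)·Dx + (14 + 8·x + 8·x^2)·Dx^2 + (3 + 10·x + 12·x^2 + 8·x^3)·Dx^3  (order 3).
h: a_k = 8, -24, 32, -176/3, 128, -3856/15, 512, -322528/315, …
ICs: h(0) = 8, h′(0) = -24, h′′(0) = 64.

f: a_k = 2, 0, -4, 0, 4/3, 0, -8/45, 0, …
g: a_k = 0, 8, -8, 32/3, -16, 128/5, -128/3, 512/7, …
h₀=f+g: left-lcm gives L₀, ord ≤ 4.
h₀' ⇒ L via d/dx closure of L₀.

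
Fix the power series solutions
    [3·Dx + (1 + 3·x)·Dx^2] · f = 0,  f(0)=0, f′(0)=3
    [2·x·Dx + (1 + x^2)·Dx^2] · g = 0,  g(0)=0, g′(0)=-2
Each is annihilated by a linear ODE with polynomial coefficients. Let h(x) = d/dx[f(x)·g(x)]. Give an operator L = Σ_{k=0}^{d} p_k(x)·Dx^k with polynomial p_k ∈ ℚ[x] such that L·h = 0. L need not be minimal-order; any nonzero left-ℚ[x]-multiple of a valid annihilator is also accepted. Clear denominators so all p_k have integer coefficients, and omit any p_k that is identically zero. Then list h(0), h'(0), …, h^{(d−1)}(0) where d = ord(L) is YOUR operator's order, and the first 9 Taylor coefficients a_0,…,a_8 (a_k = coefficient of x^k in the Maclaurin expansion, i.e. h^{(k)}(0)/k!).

f: a_k = 0, 3, -9/2, 9, -81/4, 243/5, -243/2, 2187/7, -6561/8, …
g: a_k = 0, -2, 0, 2/3, 0, -2/5, 0, 2/7, 0, …
Product ⇒ symmetric product L₀, ord ≤ 4.
h₀' ⇒ L via d/dx closure of L₀.
L = (264 + 1260·x + 1008·x^2 + 3420·x^3 + 3240·x^4 + 4212·x^5 + 324·x^7) + (178 + 660·x + 3828·x^2 + 7308·x^3 + 12960·x^4 + 10044·x^5 + 11340·x^6 + 324·x^7 + 1134·x^8)·Dx + (132 + 608·x + 1728·x^2 + 4568·x^3 + 6456·x^4 + 8856·x^5 + 5184·x^6 + 5544·x^7 + 324·x^8 + 648·x^9)·Dx^2 + (13 + 102·x + 341·x^2 + 744·x^3 + 1138·x^4 + 1236·x^5 + 1386·x^6 + 648·x^7 + 657·x^8 + 54·x^9 + 81·x^10)·Dx^3  (order 3).
h: a_k = 0, -12, 27, -64, 375/2, -2772/5, 16191/10, -23808/5, 1973241/140, …
ICs: h(0) = 0, h′(0) = -12, h′′(0) = 54.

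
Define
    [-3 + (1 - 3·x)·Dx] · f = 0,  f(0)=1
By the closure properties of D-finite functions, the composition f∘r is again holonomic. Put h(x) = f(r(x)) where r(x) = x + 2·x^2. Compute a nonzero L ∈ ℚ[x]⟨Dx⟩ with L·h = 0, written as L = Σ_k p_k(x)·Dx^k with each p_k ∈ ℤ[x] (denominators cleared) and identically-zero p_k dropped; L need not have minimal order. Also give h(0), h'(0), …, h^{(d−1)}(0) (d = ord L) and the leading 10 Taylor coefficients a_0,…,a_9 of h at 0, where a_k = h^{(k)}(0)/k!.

L = (3 + 12·x) + (-1 + 3·x + 6·x^2)·Dx  (order 1).
h: a_k = 1, 3, 15, 63, 279, 1215, 5319, 23247, 101655, 444447, …
ICs: h(0) = 1.

f: a_k = 1, 3, 9, 27, 81, 243, 729, 2187, 6561, 19683, …
Change of var in L_f (x↦r) gives L₀.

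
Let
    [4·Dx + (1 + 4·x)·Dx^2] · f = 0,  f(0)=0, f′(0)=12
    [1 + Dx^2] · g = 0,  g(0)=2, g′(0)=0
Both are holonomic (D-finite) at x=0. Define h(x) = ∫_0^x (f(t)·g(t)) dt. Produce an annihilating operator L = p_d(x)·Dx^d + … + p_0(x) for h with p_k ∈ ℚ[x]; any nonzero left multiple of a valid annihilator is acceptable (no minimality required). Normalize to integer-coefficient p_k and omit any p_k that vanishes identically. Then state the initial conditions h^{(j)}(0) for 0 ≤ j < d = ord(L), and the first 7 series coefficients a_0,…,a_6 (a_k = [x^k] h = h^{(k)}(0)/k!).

L = (-147 - 144·x - 224·x^2 + 256·x^3 + 256·x^4)·Dx + (-56 - 160·x + 384·x^2 + 512·x^3)·Dx^2 + (-150 - 160·x - 192·x^2 + 512·x^3 + 512·x^4)·Dx^3 + (-56 - 160·x + 384·x^2 + 512·x^3)·Dx^4 + (-3 - 16·x + 32·x^2 + 256·x^3 + 256·x^4)·Dx^5  (order 5).
h: a_k = 0, 0, 12, -16, 29, -72, 1943/10, …
ICs: h(0) = 0, h′(0) = 0, h′′(0) = 24, h′′′(0) = -96, h′′′′(0) = 696.

f: a_k = 0, 12, -24, 64, -192, 3072/5, -2048, …
g: a_k = 2, 0, -1, 0, 1/12, 0, -1/360, …
f·g: L₀ = L_f ⊗_s L_g, ord ≤ 2·2.
∫: right-multiply L₀ by Dx.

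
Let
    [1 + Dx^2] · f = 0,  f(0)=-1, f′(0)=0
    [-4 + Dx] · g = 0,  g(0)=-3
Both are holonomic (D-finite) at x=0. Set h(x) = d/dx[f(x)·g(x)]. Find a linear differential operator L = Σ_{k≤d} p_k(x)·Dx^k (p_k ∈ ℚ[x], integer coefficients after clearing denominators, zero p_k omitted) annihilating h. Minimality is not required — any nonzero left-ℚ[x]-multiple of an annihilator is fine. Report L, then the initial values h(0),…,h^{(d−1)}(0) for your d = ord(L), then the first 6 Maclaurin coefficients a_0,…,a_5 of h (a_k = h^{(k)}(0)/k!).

L = 17 - 8·Dx + Dx^2  (order 2).
h: a_k = 12, 45, 78, 161/2, 101/2, 99/8, …
ICs: h(0) = 12, h′(0) = 45.

f: a_k = -1, 0, 1/2, 0, -1/24, 0, …
g: a_k = -3, -12, -24, -32, -32, -128/5, …
Product ⇒ symmetric product L₀, ord ≤ 2.
h=h₀': d/dx-closure on L₀ ⇒ L.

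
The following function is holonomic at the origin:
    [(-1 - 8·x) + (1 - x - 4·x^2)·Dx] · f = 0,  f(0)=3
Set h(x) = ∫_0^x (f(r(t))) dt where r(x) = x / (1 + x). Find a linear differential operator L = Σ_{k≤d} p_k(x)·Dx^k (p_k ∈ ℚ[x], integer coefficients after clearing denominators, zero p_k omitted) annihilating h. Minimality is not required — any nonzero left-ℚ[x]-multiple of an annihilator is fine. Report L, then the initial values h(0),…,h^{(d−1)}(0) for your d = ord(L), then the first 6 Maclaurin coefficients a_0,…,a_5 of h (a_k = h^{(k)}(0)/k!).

L = (1 + 9·x)·Dx + (-1 - 2·x + 3·x^2 + 4·x^3)·Dx^2  (order 2).
h: a_k = 0, 3, 3/2, 4, 0, 48/5, …
ICs: h(0) = 0, h′(0) = 3.

f: a_k = 3, 3, 15, 27, 87, 195, …
Substitute x→r, Dx→(1/r')Dx; clear ⇒ L₀.
Integrate: L := L₀·Dx.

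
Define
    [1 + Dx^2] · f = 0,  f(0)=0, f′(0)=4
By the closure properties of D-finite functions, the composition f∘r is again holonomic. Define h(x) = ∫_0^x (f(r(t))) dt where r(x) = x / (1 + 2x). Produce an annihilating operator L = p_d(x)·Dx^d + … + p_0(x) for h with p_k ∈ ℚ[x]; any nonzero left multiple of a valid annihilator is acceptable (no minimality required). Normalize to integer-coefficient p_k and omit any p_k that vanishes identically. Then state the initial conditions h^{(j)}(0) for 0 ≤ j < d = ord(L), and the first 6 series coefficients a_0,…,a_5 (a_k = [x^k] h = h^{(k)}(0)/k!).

L = Dx + (4 + 24·x + 48·x^2 + 32·x^3)·Dx^2 + (1 + 8·x + 24·x^2 + 32·x^3 + 16·x^4)·Dx^3  (order 3).
h: a_k = 0, 0, 2, -8/3, 23/6, -28/5, …
ICs: h(0) = 0, h′(0) = 0, h′′(0) = 4.

f: a_k = 0, 4, 0, -2/3, 0, 1/30, …
Change of var in L_f (x↦r) gives L₀.
h=∫h₀ ⇒ L = L₀·Dx.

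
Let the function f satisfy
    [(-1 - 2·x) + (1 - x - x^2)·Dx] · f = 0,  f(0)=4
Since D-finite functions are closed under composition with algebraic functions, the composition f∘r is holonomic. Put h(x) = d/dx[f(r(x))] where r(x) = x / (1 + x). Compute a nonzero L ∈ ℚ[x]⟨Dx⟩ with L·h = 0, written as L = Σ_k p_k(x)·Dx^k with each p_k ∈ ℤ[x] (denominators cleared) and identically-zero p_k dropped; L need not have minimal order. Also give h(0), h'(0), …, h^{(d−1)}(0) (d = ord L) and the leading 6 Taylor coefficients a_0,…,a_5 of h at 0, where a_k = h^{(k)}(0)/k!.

L = (2 + 6·x + 12·x^2 + 6·x^3) + (-1 - 5·x - 6·x^2 + x^3 + 3·x^4)·Dx  (order 1).
h: a_k = 4, 8, 0, 16, -20, 48, …
ICs: h(0) = 4.

f: a_k = 4, 4, 8, 12, 20, 32, …
L₀ from L_f via x↦r, Dx↦r'^{-1}Dx.
Derive L from L₀ (diff closure).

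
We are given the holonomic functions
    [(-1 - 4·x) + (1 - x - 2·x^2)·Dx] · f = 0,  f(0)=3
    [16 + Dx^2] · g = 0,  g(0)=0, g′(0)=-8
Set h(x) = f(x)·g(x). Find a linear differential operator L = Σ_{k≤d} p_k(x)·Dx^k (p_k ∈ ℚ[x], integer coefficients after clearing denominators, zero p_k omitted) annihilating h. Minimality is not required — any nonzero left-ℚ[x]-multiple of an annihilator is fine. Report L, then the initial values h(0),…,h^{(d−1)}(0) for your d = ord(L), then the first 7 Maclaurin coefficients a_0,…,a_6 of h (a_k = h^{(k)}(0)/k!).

L = (-12 + 16·x + 32·x^2) + (2 + 8·x)·Dx + (-1 + x + 2·x^2)·Dx^2  (order 2).
h: a_k = 0, -24, -24, -8, -56, -616/5, -1176/5, …
ICs: h(0) = 0, h′(0) = -24.

f: a_k = 3, 3, 9, 15, 33, 63, 129, …
g: a_k = 0, -8, 0, 64/3, 0, -256/15, 0, …
Product ⇒ symmetric product L₀, ord ≤ 2.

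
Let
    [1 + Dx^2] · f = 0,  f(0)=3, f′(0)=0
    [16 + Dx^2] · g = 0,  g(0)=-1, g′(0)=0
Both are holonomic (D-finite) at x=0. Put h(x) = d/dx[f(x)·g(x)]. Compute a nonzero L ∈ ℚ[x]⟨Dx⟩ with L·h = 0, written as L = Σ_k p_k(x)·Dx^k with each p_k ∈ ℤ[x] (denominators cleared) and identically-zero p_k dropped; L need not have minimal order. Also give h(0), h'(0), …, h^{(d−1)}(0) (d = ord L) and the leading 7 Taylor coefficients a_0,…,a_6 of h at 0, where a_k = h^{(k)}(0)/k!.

f: a_k = 3, 0, -3/2, 0, 1/8, 0, -1/240, …
g: a_k = -1, 0, 8, 0, -32/3, 0, 256/45, …
Sym-product of L_f,L_g gives L₀ (≤ ord 4).
h=h₀': d/dx-closure on L₀ ⇒ L.
L = 225 + 34·Dx^2 + Dx^4  (order 4).
h: a_k = 0, 51, 0, -353/2, 0, 8177/40, 0, …
ICs: h(0) = 0, h′(0) = 51, h′′(0) = 0, h′′′(0) = -1059.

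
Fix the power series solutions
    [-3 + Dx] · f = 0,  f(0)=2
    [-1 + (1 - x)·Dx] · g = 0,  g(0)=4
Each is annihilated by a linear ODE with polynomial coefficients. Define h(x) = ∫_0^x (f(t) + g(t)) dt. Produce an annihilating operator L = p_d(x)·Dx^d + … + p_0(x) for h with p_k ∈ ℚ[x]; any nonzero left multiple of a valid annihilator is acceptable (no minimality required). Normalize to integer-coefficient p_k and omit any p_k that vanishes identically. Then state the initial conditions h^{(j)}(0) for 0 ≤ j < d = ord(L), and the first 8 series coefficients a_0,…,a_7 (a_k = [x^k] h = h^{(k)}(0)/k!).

f: a_k = 2, 6, 9, 9, 27/4, 81/20, 81/40, 243/280, …
g: a_k = 4, 4, 4, 4, 4, 4, 4, 4, …
Sum ⇒ L₀ = lclm(L_f,L_g) in ℚ(x)⟨Dx⟩.
Integrate: L := L₀·Dx.
L = (-3 + 9·x)·Dx + (7 - 18·x + 9·x^2)·Dx^2 + (-2 + 5·x - 3·x^2)·Dx^3  (order 3).
h: a_k = 0, 6, 5, 13/3, 13/4, 43/20, 161/120, 241/280, …
ICs: h(0) = 0, h′(0) = 6, h′′(0) = 10.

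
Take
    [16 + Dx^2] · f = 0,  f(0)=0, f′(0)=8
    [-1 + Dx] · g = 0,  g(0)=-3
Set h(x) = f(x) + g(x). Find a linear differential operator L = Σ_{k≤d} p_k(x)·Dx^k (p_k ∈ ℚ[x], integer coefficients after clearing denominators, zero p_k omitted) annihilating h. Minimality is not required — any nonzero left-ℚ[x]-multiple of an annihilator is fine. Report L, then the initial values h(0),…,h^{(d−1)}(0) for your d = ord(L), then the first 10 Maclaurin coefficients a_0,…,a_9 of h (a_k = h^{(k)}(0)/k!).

L = -16 + 16·Dx - Dx^2 + Dx^3  (order 3).
h: a_k = -3, 5, -3/2, -131/6, -1/8, 409/24, -1/240, -32771/5040, -1/13440, 104857/72576, …
ICs: h(0) = -3, h′(0) = 5, h′′(0) = -3.

f: a_k = 0, 8, 0, -64/3, 0, 256/15, 0, -2048/315, 0, 4096/2835, …
g: a_k = -3, -3, -3/2, -1/2, -1/8, -1/40, -1/240, -1/1680, -1/13440, -1/120960, …
Sum ⇒ L₀ = lclm(L_f,L_g) in ℚ(x)⟨Dx⟩.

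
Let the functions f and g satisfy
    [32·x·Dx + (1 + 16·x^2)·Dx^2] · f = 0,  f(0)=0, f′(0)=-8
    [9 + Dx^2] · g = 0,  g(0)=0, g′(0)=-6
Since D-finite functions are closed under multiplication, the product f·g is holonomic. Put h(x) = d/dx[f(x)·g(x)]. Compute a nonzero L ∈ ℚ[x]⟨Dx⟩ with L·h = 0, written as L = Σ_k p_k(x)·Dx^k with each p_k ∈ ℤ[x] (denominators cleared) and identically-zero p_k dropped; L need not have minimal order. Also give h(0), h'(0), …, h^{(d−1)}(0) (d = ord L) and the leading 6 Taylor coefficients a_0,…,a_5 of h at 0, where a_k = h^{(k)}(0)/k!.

L = (2922993 + 113986656·x^2 + 3239661312·x^4 + 5952061440·x^6 + 4156489728·x^8 - 7644119040·x^10 + 110075314176·x^12) + (1760832·x + 128480256·x^3 + 1888911360·x^5 + 5308416000·x^7 + 15288238080·x^9 + 48922361856·x^11)·Dx + (341202 + 13887168·x^2 + 389230080·x^4 + 940474368·x^6 + 1603141632·x^8 + 3737124864·x^10 + 24461180928·x^12)·Dx^2 + (195648·x + 14275584·x^3 + 209879040·x^5 + 589824000·x^7 + 1698693120·x^9 + 5435817984·x^11)·Dx^3 + (1825 + 135776·x^2 + 3251968·x^4 + 31014912·x^6 + 126812160·x^8 + 509607936·x^10 + 1358954496·x^12)·Dx^4  (order 4).
h: a_k = 0, 96, 0, -1312, 0, 17244, …
ICs: h(0) = 0, h′(0) = 96, h′′(0) = 0, h′′′(0) = -7872.

f: a_k = 0, -8, 0, 128/3, 0, -2048/5, …
g: a_k = 0, -6, 0, 9, 0, -81/20, …
Product ⇒ symmetric product L₀, ord ≤ 4.
Differentiate: ansatz ord ≤ ord L₀ ⇒ L.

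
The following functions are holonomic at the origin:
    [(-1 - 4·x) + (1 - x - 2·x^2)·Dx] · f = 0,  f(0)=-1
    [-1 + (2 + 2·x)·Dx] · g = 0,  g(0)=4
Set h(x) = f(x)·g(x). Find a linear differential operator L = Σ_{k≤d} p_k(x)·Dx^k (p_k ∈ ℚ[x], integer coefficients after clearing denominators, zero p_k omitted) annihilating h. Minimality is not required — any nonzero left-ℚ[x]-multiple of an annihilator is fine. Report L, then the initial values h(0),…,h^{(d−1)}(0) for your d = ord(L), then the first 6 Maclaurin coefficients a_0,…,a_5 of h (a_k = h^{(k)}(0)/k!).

L = (3 + 6·x) + (-2 + 2·x + 4·x^2)·Dx  (order 1).
h: a_k = -4, -6, -27/2, -103/4, -1683/32, -6669/64, …
ICs: h(0) = -4.

f: a_k = -1, -1, -3, -5, -11, -21, …
g: a_k = 4, 2, -1/2, 1/4, -5/32, 7/64, …
Product ⇒ symmetric product L₀, ord ≤ 1.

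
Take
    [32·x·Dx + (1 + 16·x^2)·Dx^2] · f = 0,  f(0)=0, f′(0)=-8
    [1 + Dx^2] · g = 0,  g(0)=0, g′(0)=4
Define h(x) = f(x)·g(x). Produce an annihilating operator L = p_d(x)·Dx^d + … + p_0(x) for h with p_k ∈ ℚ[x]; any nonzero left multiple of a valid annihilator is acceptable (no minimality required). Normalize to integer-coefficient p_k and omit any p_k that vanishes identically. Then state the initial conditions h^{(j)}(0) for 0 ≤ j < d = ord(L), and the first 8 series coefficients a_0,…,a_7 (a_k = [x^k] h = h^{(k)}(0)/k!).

L = (1105 + 51776·x^2 + 22016·x^4 + 16384·x^6 + 65536·x^8) + (2112·x + 35840·x^3 + 49152·x^5 + 262144·x^7)·Dx + (1122 + 52352·x^2 + 27648·x^4 + 32768·x^6 + 131072·x^8)·Dx^2 + (2112·x + 35840·x^3 + 49152·x^5 + 262144·x^7)·Dx^3 + (17 + 576·x^2 + 5632·x^4 + 16384·x^6 + 65536·x^8)·Dx^4  (order 4).
h: a_k = 0, 0, -32, 0, 176, 0, -15004/9, 0, …
ICs: h(0) = 0, h′(0) = 0, h′′(0) = -64, h′′′(0) = 0.

f: a_k = 0, -8, 0, 128/3, 0, -2048/5, 0, 32768/7, …
g: a_k = 0, 4, 0, -2/3, 0, 1/30, 0, -1/1260, …
L₀ := L_f ⊗_s L_g (sym. prod.), ord ≤ 4.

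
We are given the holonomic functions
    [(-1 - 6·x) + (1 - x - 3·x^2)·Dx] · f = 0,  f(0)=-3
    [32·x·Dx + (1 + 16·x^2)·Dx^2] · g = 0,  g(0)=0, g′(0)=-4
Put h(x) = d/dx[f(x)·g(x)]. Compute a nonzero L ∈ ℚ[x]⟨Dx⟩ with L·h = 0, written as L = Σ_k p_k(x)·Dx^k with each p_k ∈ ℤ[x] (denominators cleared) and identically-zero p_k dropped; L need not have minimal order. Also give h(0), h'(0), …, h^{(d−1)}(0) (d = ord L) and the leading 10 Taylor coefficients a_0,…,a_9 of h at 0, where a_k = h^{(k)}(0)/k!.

f: a_k = -3, -3, -12, -21, -57, -120, -291, -651, -1524, -3477, …
g: a_k = 0, -4, 0, 64/3, 0, -1024/5, 0, 16384/7, 0, -262144/9, …
L₀ := L_f ⊗_s L_g (sym. prod.), ord ≤ 2.
h=h₀': d/dx-closure on L₀ ⇒ L.
L = (-74 + 8736·x^2 + 18432·x^3 + 82944·x^4) + (25 + 182·x - 48·x^2 + 96·x^3 + 18432·x^4 + 55296·x^5)·Dx + (-3 - 13·x - 167·x^2 - 16·x^3 - 1472·x^4 + 3072·x^5 + 6912·x^6)·Dx^2  (order 2).
h: a_k = 12, 24, -48, 80, 2932, 19392/5, -161564/5, -749536/35, 22319664/35, 1884760/3, …
ICs: h(0) = 12, h′(0) = 24.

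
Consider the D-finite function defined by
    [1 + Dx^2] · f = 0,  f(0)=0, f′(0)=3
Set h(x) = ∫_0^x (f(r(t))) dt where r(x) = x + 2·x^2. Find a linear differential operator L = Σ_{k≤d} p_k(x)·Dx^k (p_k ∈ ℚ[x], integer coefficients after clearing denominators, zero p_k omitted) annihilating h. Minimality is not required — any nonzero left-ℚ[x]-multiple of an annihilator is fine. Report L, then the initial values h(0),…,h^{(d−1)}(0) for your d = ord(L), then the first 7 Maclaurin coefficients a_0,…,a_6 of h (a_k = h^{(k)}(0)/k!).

f: a_k = 0, 3, 0, -1/2, 0, 1/40, 0, …
Substitute x→r, Dx→(1/r')Dx; clear ⇒ L₀.
h=∫h₀ ⇒ L = L₀·Dx.
L = (1 + 12·x + 48·x^2 + 64·x^3)·Dx - 4·Dx^2 + (1 + 4·x)·Dx^3  (order 3).
h: a_k = 0, 0, 3/2, 2, -1/8, -3/5, -239/240, …
ICs: h(0) = 0, h′(0) = 0, h′′(0) = 3.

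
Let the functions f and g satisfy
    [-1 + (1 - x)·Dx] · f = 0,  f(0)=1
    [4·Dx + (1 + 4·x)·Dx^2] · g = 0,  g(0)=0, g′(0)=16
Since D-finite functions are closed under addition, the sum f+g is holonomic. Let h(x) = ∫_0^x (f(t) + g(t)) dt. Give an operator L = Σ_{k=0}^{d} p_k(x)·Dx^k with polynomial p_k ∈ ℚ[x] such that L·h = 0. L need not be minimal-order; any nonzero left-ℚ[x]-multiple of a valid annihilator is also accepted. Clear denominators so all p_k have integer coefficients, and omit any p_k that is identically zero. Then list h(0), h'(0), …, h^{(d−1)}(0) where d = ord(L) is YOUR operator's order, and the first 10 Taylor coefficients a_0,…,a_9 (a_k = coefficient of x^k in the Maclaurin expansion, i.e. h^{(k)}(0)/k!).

L = (44 + 16·x)·Dx^2 + (-13 + 56·x + 32·x^2)·Dx^3 + (-3 - 11·x + 6·x^2 + 8·x^3)·Dx^4  (order 4).
h: a_k = 0, 1, 17/2, -31/3, 259/12, -51, 1367/10, -8189/21, 65543/56, -32767/9, …
ICs: h(0) = 0, h′(0) = 1, h′′(0) = 17, h′′′(0) = -62.

f: a_k = 1, 1, 1, 1, 1, 1, 1, 1, 1, 1, …
g: a_k = 0, 16, -32, 256/3, -256, 4096/5, -8192/3, 65536/7, -32768, 1048576/9, …
L₀ := lclm(L_f,L_g); ord L₀ ≤ 1+2.
h=∫h₀ ⇒ L = L₀·Dx.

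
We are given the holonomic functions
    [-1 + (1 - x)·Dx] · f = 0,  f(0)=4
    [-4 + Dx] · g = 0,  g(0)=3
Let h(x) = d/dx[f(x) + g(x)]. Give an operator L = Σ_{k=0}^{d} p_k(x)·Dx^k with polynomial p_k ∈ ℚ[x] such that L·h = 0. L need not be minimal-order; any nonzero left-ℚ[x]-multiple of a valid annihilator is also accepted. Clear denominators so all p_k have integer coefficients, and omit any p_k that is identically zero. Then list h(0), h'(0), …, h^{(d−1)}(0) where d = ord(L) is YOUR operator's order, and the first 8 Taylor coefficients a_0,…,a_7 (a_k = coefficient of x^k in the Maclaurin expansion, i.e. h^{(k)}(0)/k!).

L = (-4 + 16·x) + (5 - 16·x + 8·x^2)·Dx + (-1 + 3·x - 2·x^2)·Dx^2  (order 2).
h: a_k = 16, 56, 108, 144, 148, 632/5, 1444/15, 7456/105, …
ICs: h(0) = 16, h′(0) = 56.

f: a_k = 4, 4, 4, 4, 4, 4, 4, 4, …
g: a_k = 3, 12, 24, 32, 32, 128/5, 256/15, 1024/105, …
Weyl lclm of L_f,L_g ⇒ L₀ (ord ≤ 2).
h₀' ⇒ L via d/dx closure of L₀.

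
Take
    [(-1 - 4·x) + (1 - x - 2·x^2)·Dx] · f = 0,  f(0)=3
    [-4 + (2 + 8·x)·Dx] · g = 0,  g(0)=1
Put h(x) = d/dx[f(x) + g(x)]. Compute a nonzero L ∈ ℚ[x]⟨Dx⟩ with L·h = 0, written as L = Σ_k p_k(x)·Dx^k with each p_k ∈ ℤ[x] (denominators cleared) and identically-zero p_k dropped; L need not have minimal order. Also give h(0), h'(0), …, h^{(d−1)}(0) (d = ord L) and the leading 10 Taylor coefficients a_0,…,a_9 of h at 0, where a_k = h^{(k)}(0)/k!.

L = (-66 - 300·x - 720·x^2 - 480·x^3 - 480·x^4) + (-9 - 180·x - 954·x^2 - 1872·x^3 - 1800·x^4 - 1440·x^5)·Dx + (4 + 33·x + 69·x^2 - 28·x^3 - 228·x^4 - 480·x^5 - 320·x^6)·Dx^2  (order 2).
h: a_k = 5, 14, 57, 92, 455, 270, 3633, -2760, 34947, -76750, …
ICs: h(0) = 5, h′(0) = 14.

f: a_k = 3, 3, 9, 15, 33, 63, 129, 255, 513, 1023, …
g: a_k = 1, 2, -2, 4, -10, 28, -84, 264, -858, 2860, …
Weyl lclm of L_f,L_g ⇒ L₀ (ord ≤ 2).
Differentiate: ansatz ord ≤ ord L₀ ⇒ L.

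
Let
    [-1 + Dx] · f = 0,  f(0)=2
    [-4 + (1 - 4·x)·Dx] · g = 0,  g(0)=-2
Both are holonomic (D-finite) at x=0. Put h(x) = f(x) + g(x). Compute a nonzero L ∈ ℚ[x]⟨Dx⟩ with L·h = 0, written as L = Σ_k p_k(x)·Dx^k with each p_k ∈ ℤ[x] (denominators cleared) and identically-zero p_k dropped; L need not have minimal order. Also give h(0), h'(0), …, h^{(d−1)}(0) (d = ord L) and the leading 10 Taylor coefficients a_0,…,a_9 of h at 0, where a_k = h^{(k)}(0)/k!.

f: a_k = 2, 2, 1, 1/3, 1/12, 1/60, 1/360, 1/2520, 1/20160, 1/181440, …
g: a_k = -2, -8, -32, -128, -512, -2048, -8192, -32768, -131072, -524288, …
h₀=f+g: left-lcm gives L₀, ord ≤ 2.
L = (28 + 16·x) + (-31 - 8·x + 16·x^2)·Dx + (3 - 8·x - 16·x^2)·Dx^2  (order 2).
h: a_k = 0, -6, -31, -383/3, -6143/12, -122879/60, -2949119/360, -82575359/2520, -2642411519/20160, -95126814719/181440, …
ICs: h(0) = 0, h′(0) = -6.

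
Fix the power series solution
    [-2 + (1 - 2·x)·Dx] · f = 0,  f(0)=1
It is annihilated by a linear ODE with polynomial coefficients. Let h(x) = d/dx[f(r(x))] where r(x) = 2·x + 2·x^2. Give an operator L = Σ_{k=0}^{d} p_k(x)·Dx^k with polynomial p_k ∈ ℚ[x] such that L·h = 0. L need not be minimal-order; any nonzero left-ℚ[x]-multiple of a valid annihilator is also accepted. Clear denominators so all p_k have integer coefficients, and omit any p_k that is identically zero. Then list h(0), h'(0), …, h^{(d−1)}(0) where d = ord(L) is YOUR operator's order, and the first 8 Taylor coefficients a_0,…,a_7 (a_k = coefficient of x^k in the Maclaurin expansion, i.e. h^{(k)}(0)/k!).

L = (10 + 24·x + 24·x^2) + (-1 + 2·x + 12·x^2 + 8·x^3)·Dx  (order 1).
h: a_k = 4, 40, 288, 1856, 11200, 64896, 365568, 2017280, …
ICs: h(0) = 4.

f: a_k = 1, 2, 4, 8, 16, 32, 64, 128, …
Substitute x→r, Dx→(1/r')Dx; clear ⇒ L₀.
h=h₀': d/dx-closure on L₀ ⇒ L.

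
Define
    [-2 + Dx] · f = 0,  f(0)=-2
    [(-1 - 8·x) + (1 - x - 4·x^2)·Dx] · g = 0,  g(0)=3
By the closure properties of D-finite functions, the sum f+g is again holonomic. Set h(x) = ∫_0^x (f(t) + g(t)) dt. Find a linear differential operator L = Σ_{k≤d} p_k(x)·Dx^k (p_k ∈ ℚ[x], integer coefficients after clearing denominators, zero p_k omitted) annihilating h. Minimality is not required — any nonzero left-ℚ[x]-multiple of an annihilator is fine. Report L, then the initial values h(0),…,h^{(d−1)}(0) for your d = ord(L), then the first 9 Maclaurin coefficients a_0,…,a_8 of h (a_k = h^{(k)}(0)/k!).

L = (16 + 20·x + 240·x^2 + 128·x^3)·Dx + (-6 - 32·x - 124·x^2 + 32·x^3 + 64·x^4)·Dx^2 + (-1 + 11·x + 2·x^2 - 48·x^3 - 32·x^4)·Dx^3  (order 3).
h: a_k = 0, 1, -1/2, 11/3, 73/12, 257/15, 2917/90, 24427/315, 416729/2520, …
ICs: h(0) = 0, h′(0) = 1, h′′(0) = -1.

f: a_k = -2, -4, -4, -8/3, -4/3, -8/15, -8/45, -16/315, -4/315, …
g: a_k = 3, 3, 15, 27, 87, 195, 543, 1323, 3495, …
Weyl lclm of L_f,L_g ⇒ L₀ (ord ≤ 2).
h=∫₀ˣh₀: take L = L₀·Dx.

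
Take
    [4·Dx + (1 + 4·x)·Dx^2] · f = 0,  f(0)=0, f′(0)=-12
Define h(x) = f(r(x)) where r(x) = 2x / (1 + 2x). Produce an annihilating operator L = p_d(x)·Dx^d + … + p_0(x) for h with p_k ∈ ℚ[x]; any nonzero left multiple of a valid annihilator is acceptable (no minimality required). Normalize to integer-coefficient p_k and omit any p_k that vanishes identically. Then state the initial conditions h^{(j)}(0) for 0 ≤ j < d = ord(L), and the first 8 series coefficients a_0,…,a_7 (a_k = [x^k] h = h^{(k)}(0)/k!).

f: a_k = 0, -12, 24, -64, 192, -3072/5, 2048, -49152/7, …
h₀=f(r): pull back L_f along r ⇒ L₀.
L = (12 + 40·x)·Dx + (1 + 12·x + 20·x^2)·Dx^2  (order 2).
h: a_k = 0, -24, 144, -992, 7488, -299904/5, 499968, -29999616/7, …
ICs: h(0) = 0, h′(0) = -24.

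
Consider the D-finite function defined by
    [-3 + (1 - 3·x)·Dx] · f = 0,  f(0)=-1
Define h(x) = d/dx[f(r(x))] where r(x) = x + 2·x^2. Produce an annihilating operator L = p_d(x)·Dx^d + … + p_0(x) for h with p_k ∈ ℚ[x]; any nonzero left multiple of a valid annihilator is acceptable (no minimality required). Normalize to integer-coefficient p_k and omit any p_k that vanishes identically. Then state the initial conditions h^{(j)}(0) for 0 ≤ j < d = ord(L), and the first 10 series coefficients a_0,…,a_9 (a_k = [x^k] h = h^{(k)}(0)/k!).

f: a_k = -1, -3, -9, -27, -81, -243, -729, -2187, -6561, -19683, …
h₀=f(r): pull back L_f along r ⇒ L₀.
h₀' ⇒ L via d/dx closure of L₀.
L = (10 + 36·x + 72·x^2) + (-1 - x + 18·x^2 + 24·x^3)·Dx  (order 1).
h: a_k = -3, -30, -189, -1116, -6075, -31914, -162729, -813240, -4000023, -19432710, …
ICs: h(0) = -3.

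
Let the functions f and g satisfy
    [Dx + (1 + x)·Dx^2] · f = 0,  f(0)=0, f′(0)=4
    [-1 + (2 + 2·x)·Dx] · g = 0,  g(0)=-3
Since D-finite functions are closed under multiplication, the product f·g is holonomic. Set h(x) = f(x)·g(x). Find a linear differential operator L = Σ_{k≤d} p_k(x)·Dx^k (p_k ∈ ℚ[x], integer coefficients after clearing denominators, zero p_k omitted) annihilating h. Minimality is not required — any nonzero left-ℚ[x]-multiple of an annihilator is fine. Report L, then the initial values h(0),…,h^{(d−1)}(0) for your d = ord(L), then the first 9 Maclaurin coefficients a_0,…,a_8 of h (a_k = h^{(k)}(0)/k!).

L = 1 + (4 + 8·x + 4·x^2)·Dx^2  (order 2).
h: a_k = 0, -12, 0, 1/2, -1/2, 71/160, -31/80, 3043/8960, -2689/8960, …
ICs: h(0) = 0, h′(0) = -12.

f: a_k = 0, 4, -2, 4/3, -1, 4/5, -2/3, 4/7, -1/2, …
g: a_k = -3, -3/2, 3/8, -3/16, 15/128, -21/256, 63/1024, -99/2048, 1287/32768, …
L₀ := L_f ⊗_s L_g (sym. prod.), ord ≤ 2.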